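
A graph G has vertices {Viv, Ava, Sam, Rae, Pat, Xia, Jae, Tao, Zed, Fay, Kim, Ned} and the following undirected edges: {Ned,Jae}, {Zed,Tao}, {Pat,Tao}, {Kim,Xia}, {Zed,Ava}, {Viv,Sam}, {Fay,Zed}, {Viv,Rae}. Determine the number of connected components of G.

4

Component: {Xia, Kim}
Component: {Jae, Ned}
Component: {Viv, Sam, Rae}
Component: {Ava, Pat, Tao, Zed, Fay}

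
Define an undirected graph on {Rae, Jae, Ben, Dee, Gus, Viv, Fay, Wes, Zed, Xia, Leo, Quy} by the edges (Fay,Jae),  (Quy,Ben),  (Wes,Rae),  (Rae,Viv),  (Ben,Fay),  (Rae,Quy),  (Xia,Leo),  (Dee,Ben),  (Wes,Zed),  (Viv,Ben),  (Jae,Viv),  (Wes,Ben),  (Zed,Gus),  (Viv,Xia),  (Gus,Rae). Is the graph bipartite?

A valid 2-coloring puts {Dee, Gus, Viv, Fay, Wes, Leo, Quy} on one side and {Rae, Jae, Ben, Zed, Xia} on the other; every edge crosses between the two sides.

Yes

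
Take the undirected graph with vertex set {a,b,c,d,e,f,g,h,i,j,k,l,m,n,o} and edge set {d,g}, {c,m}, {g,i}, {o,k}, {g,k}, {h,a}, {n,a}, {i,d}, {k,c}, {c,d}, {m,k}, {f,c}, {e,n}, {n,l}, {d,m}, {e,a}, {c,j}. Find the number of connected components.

3

Component: {b}
Component: {a, e, h, l, n}
Component: {c, d, f, g, i, j, k, m, o}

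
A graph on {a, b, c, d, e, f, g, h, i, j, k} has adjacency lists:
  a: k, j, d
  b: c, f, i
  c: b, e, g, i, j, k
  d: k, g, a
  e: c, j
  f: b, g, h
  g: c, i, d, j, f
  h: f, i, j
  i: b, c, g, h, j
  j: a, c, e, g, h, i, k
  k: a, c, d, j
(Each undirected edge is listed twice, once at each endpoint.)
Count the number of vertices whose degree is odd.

Degrees: a:3, b:3, c:6, d:3, e:2, f:3, g:5, h:3, i:5, j:7, k:4
Odd-degree vertices: a, b, d, f, g, h, i, j.

8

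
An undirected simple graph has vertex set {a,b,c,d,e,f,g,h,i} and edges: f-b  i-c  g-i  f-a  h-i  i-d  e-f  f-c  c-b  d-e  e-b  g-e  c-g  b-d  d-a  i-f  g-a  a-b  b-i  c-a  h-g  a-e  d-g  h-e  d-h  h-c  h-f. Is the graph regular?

Yes

Degrees: a:6, b:6, c:6, d:6, e:6, f:6, g:6, h:6, i:6
Every vertex has degree 6, so the graph is 6-regular.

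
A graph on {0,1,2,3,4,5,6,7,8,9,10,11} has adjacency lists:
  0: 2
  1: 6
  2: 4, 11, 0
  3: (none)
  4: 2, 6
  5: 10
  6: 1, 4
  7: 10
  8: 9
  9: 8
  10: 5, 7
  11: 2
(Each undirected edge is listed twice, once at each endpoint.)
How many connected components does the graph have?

4

Component: {3}
Component: {8, 9}
Component: {5, 7, 10}
Component: {0, 1, 2, 4, 6, 11}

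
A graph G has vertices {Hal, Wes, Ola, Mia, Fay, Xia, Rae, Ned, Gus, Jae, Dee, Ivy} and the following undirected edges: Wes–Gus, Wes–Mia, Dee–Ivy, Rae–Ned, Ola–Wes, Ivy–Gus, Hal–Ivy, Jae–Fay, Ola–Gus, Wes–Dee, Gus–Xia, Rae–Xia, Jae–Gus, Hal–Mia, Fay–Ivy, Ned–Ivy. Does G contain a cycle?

Yes

The graph has 12 vertices, 16 edges, and 1 connected component.
One cycle is Wes-Ola-Gus-Wes.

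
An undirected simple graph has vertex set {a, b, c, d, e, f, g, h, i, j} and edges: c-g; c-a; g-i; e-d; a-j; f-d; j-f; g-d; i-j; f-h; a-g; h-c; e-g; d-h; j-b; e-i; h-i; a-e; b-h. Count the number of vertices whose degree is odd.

4

Degrees: a:4, b:2, c:3, d:4, e:4, f:3, g:5, h:5, i:4, j:4
Odd-degree vertices: c, f, g, h.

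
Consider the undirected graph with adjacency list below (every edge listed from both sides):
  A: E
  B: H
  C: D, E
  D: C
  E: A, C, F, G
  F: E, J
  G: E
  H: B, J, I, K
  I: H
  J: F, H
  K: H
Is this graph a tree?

Yes

The graph has 11 vertices and 10 edges.
It is connected with exactly 10 edges, hence acyclic — it is a tree.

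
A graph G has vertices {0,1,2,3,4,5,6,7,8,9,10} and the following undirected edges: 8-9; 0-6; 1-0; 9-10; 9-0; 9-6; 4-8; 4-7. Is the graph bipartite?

The cycle 6-0-9-6 has length 3, which is odd, so the graph is not bipartite.

No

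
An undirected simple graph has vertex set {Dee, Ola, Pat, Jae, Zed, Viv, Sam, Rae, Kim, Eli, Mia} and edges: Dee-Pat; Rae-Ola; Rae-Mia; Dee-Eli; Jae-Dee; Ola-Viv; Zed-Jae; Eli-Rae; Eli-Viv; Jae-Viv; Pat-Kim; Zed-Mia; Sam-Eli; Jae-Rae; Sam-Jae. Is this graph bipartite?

A valid 2-coloring puts {Ola, Pat, Jae, Eli, Mia} on one side and {Dee, Zed, Viv, Sam, Rae, Kim} on the other; every edge crosses between the two sides.

Yes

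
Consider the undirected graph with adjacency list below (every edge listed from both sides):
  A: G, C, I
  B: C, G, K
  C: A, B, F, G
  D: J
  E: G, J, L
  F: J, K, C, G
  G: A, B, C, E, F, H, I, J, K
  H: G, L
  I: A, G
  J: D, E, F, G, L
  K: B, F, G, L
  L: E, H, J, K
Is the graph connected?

Starting from A and exploring outward reaches every vertex (A, G, C, I, K, E, H, J, B, F, L, D); the graph is connected.

Yes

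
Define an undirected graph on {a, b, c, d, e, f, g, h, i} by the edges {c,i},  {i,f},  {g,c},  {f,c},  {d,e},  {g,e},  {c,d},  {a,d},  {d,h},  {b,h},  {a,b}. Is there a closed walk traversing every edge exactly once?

Degrees: a:2, b:2, c:4, d:4, e:2, f:2, g:2, h:2, i:2
Every vertex has even degree and the edges form a single connected piece, so an Eulerian circuit exists.

Yes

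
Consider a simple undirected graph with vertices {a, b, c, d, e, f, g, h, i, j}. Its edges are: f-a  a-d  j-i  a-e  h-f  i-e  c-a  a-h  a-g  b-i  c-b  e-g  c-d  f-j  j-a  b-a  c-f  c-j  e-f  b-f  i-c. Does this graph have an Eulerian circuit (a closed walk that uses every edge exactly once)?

Degrees: a:8, b:4, c:6, d:2, e:4, f:6, g:2, h:2, i:4, j:4
Every vertex has even degree and the edges form a single connected piece, so an Eulerian circuit exists.

Yes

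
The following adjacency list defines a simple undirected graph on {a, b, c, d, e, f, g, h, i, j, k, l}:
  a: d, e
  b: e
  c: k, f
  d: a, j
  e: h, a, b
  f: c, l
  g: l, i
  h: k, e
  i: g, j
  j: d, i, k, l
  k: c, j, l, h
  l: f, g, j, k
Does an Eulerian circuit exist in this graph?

No

Degrees: a:2, b:1, c:2, d:2, e:3, f:2, g:2, h:2, i:2, j:4, k:4, l:4
Vertices with odd degree: b, e. An Eulerian circuit requires all degrees even.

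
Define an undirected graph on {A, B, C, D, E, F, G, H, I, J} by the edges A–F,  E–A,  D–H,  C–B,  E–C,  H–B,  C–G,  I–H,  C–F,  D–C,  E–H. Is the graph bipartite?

Partition the vertices as {B, D, E, F, G, I, J} vs {A, C, H}. Each listed edge has one endpoint in each part, so the graph is bipartite.

Yes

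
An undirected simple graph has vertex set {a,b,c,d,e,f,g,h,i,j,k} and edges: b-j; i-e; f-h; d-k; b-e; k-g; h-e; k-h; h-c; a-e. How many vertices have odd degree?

Degrees: a:1, b:2, c:1, d:1, e:4, f:1, g:1, h:4, i:1, j:1, k:3
Odd-degree vertices: a, c, d, f, g, i, j, k.

8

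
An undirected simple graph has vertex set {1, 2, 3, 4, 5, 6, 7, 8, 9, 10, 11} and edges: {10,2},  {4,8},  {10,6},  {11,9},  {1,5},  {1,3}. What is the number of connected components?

Component: {7}
Component: {4, 8}
Component: {9, 11}
Component: {1, 3, 5}
Component: {2, 6, 10}

5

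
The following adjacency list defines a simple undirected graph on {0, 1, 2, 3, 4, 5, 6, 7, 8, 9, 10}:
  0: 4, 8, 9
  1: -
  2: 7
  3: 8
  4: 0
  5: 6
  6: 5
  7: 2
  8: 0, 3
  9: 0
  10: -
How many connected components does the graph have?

Component: {1}
Component: {10}
Component: {2, 7}
Component: {5, 6}
Component: {0, 3, 4, 8, 9}

5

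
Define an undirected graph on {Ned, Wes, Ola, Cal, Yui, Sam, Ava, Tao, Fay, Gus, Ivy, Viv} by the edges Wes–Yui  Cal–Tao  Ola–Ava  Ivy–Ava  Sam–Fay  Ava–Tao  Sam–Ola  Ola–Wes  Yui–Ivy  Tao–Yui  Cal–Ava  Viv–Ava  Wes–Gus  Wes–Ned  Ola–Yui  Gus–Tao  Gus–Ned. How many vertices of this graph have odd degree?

Degrees: Ned:2, Wes:4, Ola:4, Cal:2, Yui:4, Sam:2, Ava:5, Tao:4, Fay:1, Gus:3, Ivy:2, Viv:1
Odd-degree vertices: Ava, Fay, Gus, Viv.

4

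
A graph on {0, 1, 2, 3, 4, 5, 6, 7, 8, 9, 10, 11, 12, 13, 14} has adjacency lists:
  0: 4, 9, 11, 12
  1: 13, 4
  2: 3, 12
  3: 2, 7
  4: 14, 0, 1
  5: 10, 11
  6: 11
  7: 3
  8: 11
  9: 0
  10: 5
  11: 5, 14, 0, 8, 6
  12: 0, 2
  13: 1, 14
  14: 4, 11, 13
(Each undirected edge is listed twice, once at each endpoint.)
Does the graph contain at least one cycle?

The graph has 15 vertices, 16 edges, and 1 connected component.
Since 16 > 15 - 1, a cycle must exist; for instance 0-11-14-4-0.

Yes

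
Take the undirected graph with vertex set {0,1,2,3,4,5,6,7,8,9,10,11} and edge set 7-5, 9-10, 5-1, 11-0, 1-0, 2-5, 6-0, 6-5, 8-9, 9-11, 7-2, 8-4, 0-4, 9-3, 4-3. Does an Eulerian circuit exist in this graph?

No

Degrees: 0:4, 1:2, 2:2, 3:2, 4:3, 5:4, 6:2, 7:2, 8:2, 9:4, 10:1, 11:2
4, 10 have odd degree; an Eulerian circuit needs every degree to be even, so none exists.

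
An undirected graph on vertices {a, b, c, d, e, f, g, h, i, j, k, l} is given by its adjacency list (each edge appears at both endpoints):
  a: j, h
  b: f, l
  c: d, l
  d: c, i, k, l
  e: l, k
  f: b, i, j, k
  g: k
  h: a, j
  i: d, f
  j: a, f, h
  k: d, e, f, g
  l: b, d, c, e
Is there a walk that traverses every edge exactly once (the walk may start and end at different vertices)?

Yes

Degrees: a:2, b:2, c:2, d:4, e:2, f:4, g:1, h:2, i:2, j:3, k:4, l:4
Odd-degree vertices: g, j (2 total).
With 2 odd-degree vertices and all edges in one connected piece, an Eulerian trail exists (from g to j).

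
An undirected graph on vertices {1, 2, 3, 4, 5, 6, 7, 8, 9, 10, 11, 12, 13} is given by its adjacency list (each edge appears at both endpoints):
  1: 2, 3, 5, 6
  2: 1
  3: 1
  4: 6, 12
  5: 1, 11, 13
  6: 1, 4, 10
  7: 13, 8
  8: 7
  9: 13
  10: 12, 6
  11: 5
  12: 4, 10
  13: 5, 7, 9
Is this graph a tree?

No

|V| = 13, |E| = 13.
A tree on 13 vertices has exactly 12 edges; this graph has 13, so it contains a cycle and is not a tree.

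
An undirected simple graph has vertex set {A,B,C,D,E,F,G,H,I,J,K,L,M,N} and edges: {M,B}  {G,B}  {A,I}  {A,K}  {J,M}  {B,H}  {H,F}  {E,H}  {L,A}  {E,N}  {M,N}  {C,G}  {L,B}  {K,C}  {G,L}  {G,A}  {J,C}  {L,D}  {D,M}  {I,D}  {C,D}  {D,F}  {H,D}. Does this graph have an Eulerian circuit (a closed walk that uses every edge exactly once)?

Yes

Degrees: A:4, B:4, C:4, D:6, E:2, F:2, G:4, H:4, I:2, J:2, K:2, L:4, M:4, N:2
Every vertex has even degree and the edges form a single connected piece, so an Eulerian circuit exists.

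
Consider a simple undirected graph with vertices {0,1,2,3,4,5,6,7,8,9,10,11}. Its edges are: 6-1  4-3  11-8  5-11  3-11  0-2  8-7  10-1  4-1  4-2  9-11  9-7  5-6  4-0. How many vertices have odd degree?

2

Degrees: 0:2, 1:3, 2:2, 3:2, 4:4, 5:2, 6:2, 7:2, 8:2, 9:2, 10:1, 11:4
Odd-degree vertices: 1, 10.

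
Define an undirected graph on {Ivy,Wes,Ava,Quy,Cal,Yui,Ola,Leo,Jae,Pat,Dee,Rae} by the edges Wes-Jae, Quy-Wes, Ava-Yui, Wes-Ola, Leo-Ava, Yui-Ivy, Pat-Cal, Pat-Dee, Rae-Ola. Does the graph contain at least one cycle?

No

|V| = 12, |E| = 9, number of components = 3.
A forest on 12 vertices with 3 components has exactly 9 edges, which matches — so no cycle.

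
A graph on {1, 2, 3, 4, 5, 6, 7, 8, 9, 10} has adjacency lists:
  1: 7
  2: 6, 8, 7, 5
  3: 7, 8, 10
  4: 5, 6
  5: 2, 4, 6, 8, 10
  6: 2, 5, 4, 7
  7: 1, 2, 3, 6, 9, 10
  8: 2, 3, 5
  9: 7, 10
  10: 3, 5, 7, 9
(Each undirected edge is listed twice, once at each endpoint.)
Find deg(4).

2

Neighbors of 4: 5, 6.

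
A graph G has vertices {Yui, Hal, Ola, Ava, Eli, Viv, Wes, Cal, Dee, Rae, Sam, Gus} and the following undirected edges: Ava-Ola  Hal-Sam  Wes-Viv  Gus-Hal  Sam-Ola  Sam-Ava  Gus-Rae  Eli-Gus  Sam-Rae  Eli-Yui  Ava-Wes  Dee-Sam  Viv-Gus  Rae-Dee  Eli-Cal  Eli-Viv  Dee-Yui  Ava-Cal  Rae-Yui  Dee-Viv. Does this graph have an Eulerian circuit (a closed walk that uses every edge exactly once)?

No

Degrees: Yui:3, Hal:2, Ola:2, Ava:4, Eli:4, Viv:4, Wes:2, Cal:2, Dee:4, Rae:4, Sam:5, Gus:4
Vertices with odd degree: Yui, Sam. An Eulerian circuit requires all degrees even.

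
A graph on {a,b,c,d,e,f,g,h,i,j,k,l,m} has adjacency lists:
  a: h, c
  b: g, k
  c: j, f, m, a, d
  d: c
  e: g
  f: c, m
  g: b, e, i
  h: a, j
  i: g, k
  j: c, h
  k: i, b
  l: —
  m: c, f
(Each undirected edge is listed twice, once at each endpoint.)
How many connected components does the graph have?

3

Component: {l}
Component: {b, e, g, i, k}
Component: {a, c, d, f, h, j, m}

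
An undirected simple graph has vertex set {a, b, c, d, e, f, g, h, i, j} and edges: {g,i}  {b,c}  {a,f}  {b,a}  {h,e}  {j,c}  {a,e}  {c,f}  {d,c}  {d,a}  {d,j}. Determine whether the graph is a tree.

No

The graph has 10 vertices and 11 edges.
It is not connected, so it is not a tree.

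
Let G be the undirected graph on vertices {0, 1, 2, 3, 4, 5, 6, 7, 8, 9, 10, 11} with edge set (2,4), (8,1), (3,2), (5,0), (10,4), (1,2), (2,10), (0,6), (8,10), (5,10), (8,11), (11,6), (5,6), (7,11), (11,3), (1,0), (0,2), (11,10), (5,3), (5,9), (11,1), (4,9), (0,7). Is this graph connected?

Yes

Starting from 0 and exploring outward reaches every vertex (0, 1, 5, 6, 7, 2, 8, 11, 10, 3, 9, 4); the graph is connected.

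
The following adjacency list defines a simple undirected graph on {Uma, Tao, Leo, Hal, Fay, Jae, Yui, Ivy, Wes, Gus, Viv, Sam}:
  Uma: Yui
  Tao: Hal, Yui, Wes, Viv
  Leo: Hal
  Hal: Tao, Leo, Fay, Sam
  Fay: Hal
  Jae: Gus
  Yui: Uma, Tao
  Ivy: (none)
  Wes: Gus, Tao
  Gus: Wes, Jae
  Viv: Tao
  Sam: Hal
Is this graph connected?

Component: {Ivy}
Component: {Uma, Tao, Leo, Hal, Fay, Jae, Yui, Wes, Gus, Viv, Sam}
There are 2 separate components, so the graph is not connected.

No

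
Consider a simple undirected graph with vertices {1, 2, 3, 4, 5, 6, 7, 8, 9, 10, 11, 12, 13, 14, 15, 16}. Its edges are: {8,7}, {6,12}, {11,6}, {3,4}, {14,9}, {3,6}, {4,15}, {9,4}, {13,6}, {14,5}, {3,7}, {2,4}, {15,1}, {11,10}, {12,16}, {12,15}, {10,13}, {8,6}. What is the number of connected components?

Component: {1, 2, 3, 4, 5, 6, 7, 8, 9, 10, 11, 12, 13, 14, 15, 16}

1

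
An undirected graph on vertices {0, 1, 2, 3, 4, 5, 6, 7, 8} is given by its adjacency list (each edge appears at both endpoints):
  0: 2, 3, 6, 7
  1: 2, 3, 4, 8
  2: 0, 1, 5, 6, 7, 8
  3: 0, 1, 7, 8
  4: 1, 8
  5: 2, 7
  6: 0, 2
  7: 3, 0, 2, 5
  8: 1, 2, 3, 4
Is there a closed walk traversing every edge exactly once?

Yes

Degrees: 0:4, 1:4, 2:6, 3:4, 4:2, 5:2, 6:2, 7:4, 8:4
Every vertex has even degree and the edges form a single connected piece, so an Eulerian circuit exists.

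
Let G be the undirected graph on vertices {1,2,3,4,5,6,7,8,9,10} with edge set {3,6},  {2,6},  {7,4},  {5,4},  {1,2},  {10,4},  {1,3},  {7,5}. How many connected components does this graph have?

Component: {8}
Component: {9}
Component: {1, 2, 3, 6}
Component: {4, 5, 7, 10}

4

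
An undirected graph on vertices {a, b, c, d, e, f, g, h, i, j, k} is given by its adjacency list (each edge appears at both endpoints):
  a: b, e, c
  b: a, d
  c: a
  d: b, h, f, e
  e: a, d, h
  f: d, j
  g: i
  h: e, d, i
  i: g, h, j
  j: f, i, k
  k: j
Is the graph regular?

Degrees: a:3, b:2, c:1, d:4, e:3, f:2, g:1, h:3, i:3, j:3, k:1
Vertex c has degree 1 while d has degree 4, so the graph is not regular.

No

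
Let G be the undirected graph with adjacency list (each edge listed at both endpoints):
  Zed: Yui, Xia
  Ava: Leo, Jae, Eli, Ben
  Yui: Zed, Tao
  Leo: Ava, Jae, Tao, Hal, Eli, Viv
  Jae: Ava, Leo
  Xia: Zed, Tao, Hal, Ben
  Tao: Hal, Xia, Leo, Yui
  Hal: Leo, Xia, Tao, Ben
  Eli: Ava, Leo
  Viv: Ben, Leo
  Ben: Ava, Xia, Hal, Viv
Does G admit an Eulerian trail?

Yes

Degrees: Zed:2, Ava:4, Yui:2, Leo:6, Jae:2, Xia:4, Tao:4, Hal:4, Eli:2, Viv:2, Ben:4
Odd-degree vertices: none (0 total).
The non-isolated vertices are connected and exactly 0 have odd degree, so an Eulerian trail exists.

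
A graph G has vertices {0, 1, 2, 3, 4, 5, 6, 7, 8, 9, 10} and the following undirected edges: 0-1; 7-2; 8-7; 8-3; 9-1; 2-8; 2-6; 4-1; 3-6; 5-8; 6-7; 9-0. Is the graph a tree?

|V| = 11, |E| = 12.
It is not connected, so it is not a tree.

No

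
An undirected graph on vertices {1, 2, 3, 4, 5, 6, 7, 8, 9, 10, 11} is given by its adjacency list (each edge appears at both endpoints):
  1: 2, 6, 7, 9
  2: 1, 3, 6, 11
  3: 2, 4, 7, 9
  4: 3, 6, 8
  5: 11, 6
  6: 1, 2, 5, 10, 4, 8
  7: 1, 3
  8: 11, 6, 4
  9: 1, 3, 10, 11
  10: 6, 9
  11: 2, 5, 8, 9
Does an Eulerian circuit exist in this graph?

No

Degrees: 1:4, 2:4, 3:4, 4:3, 5:2, 6:6, 7:2, 8:3, 9:4, 10:2, 11:4
4, 8 have odd degree; an Eulerian circuit needs every degree to be even, so none exists.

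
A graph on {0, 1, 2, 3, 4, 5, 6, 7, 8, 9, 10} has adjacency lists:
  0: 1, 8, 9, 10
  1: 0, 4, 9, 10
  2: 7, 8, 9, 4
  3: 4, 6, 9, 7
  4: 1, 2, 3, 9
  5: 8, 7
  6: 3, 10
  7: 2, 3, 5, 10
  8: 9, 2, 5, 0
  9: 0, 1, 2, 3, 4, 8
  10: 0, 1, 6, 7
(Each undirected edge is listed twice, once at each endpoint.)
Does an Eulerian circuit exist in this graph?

Yes

Degrees: 0:4, 1:4, 2:4, 3:4, 4:4, 5:2, 6:2, 7:4, 8:4, 9:6, 10:4
All degrees are even and the non-isolated vertices are connected — an Eulerian circuit exists.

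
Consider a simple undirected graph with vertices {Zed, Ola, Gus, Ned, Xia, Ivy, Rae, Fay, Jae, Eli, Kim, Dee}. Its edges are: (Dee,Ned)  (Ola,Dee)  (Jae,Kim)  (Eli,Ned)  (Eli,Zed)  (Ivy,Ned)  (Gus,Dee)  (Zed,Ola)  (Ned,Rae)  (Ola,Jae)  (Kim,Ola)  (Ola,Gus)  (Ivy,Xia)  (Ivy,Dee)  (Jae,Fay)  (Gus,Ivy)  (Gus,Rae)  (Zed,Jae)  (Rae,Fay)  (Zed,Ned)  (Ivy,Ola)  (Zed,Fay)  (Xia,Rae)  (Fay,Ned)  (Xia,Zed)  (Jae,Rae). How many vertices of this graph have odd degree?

4

Degrees: Zed:6, Ola:6, Gus:4, Ned:6, Xia:3, Ivy:5, Rae:5, Fay:4, Jae:5, Eli:2, Kim:2, Dee:4
Odd-degree vertices: Xia, Ivy, Rae, Jae.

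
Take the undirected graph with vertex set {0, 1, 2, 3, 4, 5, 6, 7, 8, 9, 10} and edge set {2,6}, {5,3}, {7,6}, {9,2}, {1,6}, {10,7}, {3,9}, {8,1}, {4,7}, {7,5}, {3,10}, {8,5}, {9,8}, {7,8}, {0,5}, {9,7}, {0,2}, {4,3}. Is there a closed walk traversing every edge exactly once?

No

Degrees: 0:2, 1:2, 2:3, 3:4, 4:2, 5:4, 6:3, 7:6, 8:4, 9:4, 10:2
2, 6 have odd degree; an Eulerian circuit needs every degree to be even, so none exists.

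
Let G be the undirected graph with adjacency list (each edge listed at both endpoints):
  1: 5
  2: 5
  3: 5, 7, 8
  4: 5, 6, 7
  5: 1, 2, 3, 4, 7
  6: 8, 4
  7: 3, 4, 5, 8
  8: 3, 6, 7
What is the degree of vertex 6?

Neighbors of 6: 4, 8.

2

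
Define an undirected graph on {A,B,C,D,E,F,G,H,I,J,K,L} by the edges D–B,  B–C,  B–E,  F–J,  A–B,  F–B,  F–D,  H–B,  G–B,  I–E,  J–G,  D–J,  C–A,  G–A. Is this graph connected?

No

Component: {K}
Component: {L}
Component: {A, B, C, D, E, F, G, H, I, J}
There are 3 separate components, so the graph is not connected.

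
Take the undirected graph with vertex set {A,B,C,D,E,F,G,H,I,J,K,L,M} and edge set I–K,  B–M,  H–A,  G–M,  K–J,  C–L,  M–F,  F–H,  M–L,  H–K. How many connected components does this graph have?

3

Component: {D}
Component: {E}
Component: {A, B, C, F, G, H, I, J, K, L, M}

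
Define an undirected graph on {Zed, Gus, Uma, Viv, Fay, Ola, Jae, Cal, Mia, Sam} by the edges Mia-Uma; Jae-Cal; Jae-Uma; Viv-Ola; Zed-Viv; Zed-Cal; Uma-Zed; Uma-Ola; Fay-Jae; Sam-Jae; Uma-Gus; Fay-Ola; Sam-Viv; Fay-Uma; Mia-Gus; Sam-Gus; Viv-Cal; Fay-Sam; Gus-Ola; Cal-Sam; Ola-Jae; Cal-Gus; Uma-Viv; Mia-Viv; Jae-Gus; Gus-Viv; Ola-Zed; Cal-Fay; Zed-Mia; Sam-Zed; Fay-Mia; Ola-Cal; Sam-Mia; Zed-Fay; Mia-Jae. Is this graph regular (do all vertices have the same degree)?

Yes

Degrees: Zed:7, Gus:7, Uma:7, Viv:7, Fay:7, Ola:7, Jae:7, Cal:7, Mia:7, Sam:7
All degrees equal 7; the graph is regular.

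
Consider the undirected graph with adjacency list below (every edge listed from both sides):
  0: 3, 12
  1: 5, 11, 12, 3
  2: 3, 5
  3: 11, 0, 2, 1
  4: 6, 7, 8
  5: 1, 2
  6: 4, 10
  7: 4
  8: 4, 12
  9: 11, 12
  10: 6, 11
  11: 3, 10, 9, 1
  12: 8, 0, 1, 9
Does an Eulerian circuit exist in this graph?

No

Degrees: 0:2, 1:4, 2:2, 3:4, 4:3, 5:2, 6:2, 7:1, 8:2, 9:2, 10:2, 11:4, 12:4
Vertices with odd degree: 4, 7. An Eulerian circuit requires all degrees even.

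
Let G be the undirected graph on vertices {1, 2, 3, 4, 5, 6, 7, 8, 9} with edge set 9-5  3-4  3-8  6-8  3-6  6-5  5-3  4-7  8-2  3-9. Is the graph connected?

Component: {1}
Component: {2, 3, 4, 5, 6, 7, 8, 9}
There are 2 separate components, so the graph is not connected.

No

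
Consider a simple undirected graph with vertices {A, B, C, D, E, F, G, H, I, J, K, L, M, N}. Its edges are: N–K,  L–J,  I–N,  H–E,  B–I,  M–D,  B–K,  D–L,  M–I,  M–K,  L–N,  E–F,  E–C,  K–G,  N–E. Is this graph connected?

Component: {A}
Component: {B, C, D, E, F, G, H, I, J, K, L, M, N}
No edge joins these 2 groups, so the graph is disconnected.

No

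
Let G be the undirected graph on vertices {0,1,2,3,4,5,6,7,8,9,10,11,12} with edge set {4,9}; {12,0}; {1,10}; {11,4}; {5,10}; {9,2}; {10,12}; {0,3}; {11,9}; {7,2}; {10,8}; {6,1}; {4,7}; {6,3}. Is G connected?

Component: {2, 4, 7, 9, 11}
Component: {0, 1, 3, 5, 6, 8, 10, 12}
No edge joins these 2 groups, so the graph is disconnected.

No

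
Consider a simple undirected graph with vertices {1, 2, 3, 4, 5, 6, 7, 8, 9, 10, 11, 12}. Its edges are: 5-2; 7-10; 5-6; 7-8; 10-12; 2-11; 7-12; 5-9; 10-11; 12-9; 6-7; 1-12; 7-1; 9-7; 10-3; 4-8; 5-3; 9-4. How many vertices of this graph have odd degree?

Degrees: 1:2, 2:2, 3:2, 4:2, 5:4, 6:2, 7:6, 8:2, 9:4, 10:4, 11:2, 12:4
Odd-degree vertices: none.

0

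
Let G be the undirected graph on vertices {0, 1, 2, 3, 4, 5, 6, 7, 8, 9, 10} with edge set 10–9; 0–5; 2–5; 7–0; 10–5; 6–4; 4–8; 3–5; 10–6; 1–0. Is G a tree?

|V| = 11, |E| = 10.
It is connected with exactly 10 edges, hence acyclic — it is a tree.

Yes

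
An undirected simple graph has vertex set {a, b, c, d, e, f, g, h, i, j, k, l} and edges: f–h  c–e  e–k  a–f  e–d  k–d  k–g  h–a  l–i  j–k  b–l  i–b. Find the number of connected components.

Component: {a, f, h}
Component: {b, i, l}
Component: {c, d, e, g, j, k}

3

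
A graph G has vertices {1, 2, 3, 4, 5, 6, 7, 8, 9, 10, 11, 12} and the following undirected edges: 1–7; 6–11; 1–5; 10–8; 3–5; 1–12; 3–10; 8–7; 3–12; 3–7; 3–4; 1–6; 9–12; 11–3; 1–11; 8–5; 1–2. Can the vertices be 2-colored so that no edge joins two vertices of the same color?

11-6-1-11 is an odd cycle (length 3), and a bipartite graph can contain only even cycles.

No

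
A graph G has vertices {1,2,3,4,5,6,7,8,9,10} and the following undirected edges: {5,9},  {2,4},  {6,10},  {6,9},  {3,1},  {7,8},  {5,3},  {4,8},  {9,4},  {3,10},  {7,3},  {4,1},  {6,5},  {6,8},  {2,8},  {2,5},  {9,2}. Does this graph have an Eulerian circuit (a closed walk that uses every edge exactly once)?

Yes

Degrees: 1:2, 2:4, 3:4, 4:4, 5:4, 6:4, 7:2, 8:4, 9:4, 10:2
Every vertex has even degree and the edges form a single connected piece, so an Eulerian circuit exists.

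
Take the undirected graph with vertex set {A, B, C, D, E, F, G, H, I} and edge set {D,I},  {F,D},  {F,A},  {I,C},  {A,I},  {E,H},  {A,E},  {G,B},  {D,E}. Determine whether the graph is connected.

No

Component: {B, G}
Component: {A, C, D, E, F, H, I}
No edge joins these 2 groups, so the graph is disconnected.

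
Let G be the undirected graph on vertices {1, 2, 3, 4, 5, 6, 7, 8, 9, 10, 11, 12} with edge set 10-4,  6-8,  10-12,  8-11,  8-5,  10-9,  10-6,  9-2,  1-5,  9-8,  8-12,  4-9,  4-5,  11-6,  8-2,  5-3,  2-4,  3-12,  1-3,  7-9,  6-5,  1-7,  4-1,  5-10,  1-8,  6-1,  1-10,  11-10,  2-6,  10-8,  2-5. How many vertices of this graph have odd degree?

8

Degrees: 1:7, 2:5, 3:3, 4:5, 5:7, 6:6, 7:2, 8:8, 9:5, 10:8, 11:3, 12:3
Odd-degree vertices: 1, 2, 3, 4, 5, 9, 11, 12.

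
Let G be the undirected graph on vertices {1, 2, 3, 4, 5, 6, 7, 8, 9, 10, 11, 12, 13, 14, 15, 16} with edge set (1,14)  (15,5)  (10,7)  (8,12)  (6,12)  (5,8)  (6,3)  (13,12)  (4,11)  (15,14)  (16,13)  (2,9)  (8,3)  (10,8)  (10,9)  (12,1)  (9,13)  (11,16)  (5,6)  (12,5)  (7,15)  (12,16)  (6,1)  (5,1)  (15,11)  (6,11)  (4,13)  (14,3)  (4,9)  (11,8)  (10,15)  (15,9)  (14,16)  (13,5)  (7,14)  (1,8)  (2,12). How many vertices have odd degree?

Degrees: 1:5, 2:2, 3:3, 4:3, 5:6, 6:5, 7:3, 8:6, 9:5, 10:4, 11:5, 12:7, 13:5, 14:5, 15:6, 16:4
Odd-degree vertices: 1, 3, 4, 6, 7, 9, 11, 12, 13, 14.

10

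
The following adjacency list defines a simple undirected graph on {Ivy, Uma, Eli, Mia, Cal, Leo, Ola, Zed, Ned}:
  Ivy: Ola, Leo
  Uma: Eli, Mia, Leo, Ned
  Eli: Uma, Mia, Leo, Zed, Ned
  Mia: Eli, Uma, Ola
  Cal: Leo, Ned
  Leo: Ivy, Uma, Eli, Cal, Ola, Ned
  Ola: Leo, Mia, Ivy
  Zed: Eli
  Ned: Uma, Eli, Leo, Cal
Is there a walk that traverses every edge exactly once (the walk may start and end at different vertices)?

Degrees: Ivy:2, Uma:4, Eli:5, Mia:3, Cal:2, Leo:6, Ola:3, Zed:1, Ned:4
Odd-degree vertices: Eli, Mia, Ola, Zed (4 total).
With 4 odd-degree vertices (more than two), no single trail can use every edge.

No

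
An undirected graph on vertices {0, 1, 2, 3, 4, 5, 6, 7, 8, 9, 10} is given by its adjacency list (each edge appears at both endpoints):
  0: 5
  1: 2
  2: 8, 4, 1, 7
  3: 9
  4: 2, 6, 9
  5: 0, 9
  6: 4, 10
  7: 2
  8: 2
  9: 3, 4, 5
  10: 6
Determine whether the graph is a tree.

Yes

The graph has 11 vertices and 10 edges.
It is connected with exactly 10 edges, hence acyclic — it is a tree.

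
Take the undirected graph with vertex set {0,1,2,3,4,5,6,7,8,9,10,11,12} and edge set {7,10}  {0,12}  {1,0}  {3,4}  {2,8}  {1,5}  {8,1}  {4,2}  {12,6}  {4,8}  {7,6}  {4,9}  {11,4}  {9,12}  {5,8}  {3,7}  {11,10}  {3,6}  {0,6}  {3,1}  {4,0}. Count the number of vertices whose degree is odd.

2

Degrees: 0:4, 1:4, 2:2, 3:4, 4:6, 5:2, 6:4, 7:3, 8:4, 9:2, 10:2, 11:2, 12:3
Odd-degree vertices: 7, 12.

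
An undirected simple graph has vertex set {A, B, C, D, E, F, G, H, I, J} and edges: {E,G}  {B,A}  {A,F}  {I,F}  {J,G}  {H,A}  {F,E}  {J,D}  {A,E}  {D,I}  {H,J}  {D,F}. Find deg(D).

Neighbors of D: F, I, J.

3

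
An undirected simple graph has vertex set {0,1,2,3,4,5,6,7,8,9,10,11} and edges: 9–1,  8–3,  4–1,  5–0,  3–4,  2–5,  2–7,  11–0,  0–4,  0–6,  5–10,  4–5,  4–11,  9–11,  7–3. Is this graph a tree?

|V| = 12, |E| = 15.
A tree on 12 vertices has exactly 11 edges; this graph has 15, so it contains a cycle and is not a tree.

No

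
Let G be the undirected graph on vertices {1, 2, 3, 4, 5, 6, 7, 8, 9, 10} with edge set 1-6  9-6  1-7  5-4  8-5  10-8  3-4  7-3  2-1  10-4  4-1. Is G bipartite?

Yes

Partition the vertices as {2, 4, 6, 7, 8} vs {1, 3, 5, 9, 10}. Each listed edge has one endpoint in each part, so the graph is bipartite.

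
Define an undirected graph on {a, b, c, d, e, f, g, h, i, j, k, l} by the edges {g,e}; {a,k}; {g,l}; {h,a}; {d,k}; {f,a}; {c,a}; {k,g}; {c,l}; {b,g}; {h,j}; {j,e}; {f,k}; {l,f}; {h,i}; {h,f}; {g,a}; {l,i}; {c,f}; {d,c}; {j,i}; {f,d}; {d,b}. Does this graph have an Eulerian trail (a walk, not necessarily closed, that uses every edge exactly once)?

Degrees: a:5, b:2, c:4, d:4, e:2, f:6, g:5, h:4, i:3, j:3, k:4, l:4
Odd-degree vertices: a, g, i, j (4 total).
With 4 odd-degree vertices (more than two), no single trail can use every edge.

No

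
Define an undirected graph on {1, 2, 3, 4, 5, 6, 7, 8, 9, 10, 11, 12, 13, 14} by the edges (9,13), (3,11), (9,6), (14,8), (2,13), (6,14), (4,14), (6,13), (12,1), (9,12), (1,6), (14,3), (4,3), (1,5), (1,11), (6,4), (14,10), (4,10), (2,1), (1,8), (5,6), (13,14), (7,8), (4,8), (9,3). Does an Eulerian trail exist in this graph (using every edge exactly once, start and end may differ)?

Yes

Degrees: 1:6, 2:2, 3:4, 4:5, 5:2, 6:6, 7:1, 8:4, 9:4, 10:2, 11:2, 12:2, 13:4, 14:6
Odd-degree vertices: 4, 7 (2 total).
With 2 odd-degree vertices and all edges in one connected piece, an Eulerian trail exists (from 4 to 7).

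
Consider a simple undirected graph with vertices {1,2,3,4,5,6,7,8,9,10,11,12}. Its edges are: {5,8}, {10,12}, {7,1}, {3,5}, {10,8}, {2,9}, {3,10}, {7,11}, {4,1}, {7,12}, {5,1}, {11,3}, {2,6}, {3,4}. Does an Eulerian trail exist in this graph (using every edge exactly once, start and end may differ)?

Degrees: 1:3, 2:2, 3:4, 4:2, 5:3, 6:1, 7:3, 8:2, 9:1, 10:3, 11:2, 12:2
Odd-degree vertices: 1, 5, 6, 7, 9, 10 (6 total).
With 6 odd-degree vertices (more than two), no single trail can use every edge.

No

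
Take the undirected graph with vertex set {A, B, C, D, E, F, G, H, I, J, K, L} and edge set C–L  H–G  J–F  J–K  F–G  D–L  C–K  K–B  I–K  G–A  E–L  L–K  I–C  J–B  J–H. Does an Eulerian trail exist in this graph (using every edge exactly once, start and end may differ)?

Degrees: A:1, B:2, C:3, D:1, E:1, F:2, G:3, H:2, I:2, J:4, K:5, L:4
Odd-degree vertices: A, C, D, E, G, K (6 total).
An Eulerian trail requires 0 or 2 odd-degree vertices; here there are 6.

No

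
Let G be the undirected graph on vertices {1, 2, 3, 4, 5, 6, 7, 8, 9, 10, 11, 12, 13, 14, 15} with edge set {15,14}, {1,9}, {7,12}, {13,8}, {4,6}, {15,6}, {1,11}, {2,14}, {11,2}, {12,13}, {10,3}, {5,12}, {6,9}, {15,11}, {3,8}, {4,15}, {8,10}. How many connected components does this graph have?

Component: {3, 5, 7, 8, 10, 12, 13}
Component: {1, 2, 4, 6, 9, 11, 14, 15}

2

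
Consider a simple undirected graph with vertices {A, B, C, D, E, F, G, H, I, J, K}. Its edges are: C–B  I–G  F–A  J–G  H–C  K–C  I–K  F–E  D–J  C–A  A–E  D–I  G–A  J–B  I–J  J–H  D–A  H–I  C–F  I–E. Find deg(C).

Neighbors of C: A, B, F, H, K.

5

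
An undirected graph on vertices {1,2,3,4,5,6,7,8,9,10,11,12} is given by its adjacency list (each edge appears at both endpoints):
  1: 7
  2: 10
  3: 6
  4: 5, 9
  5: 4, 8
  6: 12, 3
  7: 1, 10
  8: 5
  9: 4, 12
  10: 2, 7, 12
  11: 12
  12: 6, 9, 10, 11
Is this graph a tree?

Yes

The graph has 12 vertices and 11 edges.
Connected and |E| = |V| - 1, which characterizes a tree.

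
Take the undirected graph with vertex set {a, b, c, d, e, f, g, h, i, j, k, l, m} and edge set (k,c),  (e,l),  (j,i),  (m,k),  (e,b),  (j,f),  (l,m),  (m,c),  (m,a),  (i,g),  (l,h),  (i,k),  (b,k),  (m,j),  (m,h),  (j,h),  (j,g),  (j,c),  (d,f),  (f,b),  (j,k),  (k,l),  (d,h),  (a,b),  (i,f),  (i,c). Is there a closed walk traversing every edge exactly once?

No

Degrees: a:2, b:4, c:4, d:2, e:2, f:4, g:2, h:4, i:5, j:7, k:6, l:4, m:6
i, j have odd degree; an Eulerian circuit needs every degree to be even, so none exists.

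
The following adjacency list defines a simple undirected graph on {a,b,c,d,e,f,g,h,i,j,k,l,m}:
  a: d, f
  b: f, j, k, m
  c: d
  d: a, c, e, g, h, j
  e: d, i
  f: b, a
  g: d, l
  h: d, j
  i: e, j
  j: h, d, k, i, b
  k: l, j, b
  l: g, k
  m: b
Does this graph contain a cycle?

Yes

|V| = 13, |E| = 17, number of components = 1.
Since 17 > 13 - 1, a cycle must exist; for instance d-j-k-l-g-d.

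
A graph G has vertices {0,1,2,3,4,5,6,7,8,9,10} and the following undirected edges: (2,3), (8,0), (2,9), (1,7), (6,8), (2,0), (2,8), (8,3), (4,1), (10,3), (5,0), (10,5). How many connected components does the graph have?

2

Component: {1, 4, 7}
Component: {0, 2, 3, 5, 6, 8, 9, 10}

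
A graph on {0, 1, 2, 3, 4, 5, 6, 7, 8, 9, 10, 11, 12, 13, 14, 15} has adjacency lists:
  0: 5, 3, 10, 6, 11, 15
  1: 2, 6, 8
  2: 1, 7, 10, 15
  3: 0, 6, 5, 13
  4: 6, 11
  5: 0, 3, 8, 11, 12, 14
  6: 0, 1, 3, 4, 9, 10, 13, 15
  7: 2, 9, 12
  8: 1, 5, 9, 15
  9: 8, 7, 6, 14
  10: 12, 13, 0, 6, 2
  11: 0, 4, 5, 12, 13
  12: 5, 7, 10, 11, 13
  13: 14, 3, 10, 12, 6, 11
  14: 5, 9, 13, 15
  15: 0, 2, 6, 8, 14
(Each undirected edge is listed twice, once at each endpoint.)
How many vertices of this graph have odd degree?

6

Degrees: 0:6, 1:3, 2:4, 3:4, 4:2, 5:6, 6:8, 7:3, 8:4, 9:4, 10:5, 11:5, 12:5, 13:6, 14:4, 15:5
Odd-degree vertices: 1, 7, 10, 11, 12, 15.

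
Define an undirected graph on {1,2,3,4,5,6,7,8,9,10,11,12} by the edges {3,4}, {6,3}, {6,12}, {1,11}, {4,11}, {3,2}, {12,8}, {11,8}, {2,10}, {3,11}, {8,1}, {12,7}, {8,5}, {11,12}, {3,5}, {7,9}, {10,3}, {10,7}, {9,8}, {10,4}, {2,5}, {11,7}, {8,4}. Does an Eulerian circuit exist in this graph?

Degrees: 1:2, 2:3, 3:6, 4:4, 5:3, 6:2, 7:4, 8:6, 9:2, 10:4, 11:6, 12:4
Vertices with odd degree: 2, 5. An Eulerian circuit requires all degrees even.

No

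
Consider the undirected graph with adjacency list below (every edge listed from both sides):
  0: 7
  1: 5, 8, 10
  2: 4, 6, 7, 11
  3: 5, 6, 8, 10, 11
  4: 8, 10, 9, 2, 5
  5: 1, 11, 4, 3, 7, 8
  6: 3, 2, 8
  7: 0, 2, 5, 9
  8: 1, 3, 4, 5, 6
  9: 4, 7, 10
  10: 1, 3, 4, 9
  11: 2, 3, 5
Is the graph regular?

Degrees: 0:1, 1:3, 2:4, 3:5, 4:5, 5:6, 6:3, 7:4, 8:5, 9:3, 10:4, 11:3
Vertex 0 has degree 1 while 5 has degree 6, so the graph is not regular.

No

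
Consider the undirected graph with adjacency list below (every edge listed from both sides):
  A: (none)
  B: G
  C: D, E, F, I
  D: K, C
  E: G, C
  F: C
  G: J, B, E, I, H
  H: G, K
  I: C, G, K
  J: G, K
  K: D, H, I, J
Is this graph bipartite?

Partition the vertices as {A, C, G, K} vs {B, D, E, F, H, I, J}. Each listed edge has one endpoint in each part, so the graph is bipartite.

Yes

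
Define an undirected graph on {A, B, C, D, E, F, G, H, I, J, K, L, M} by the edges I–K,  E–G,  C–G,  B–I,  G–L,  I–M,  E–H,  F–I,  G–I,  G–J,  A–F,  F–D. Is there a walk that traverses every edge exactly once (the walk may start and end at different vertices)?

No

Degrees: A:1, B:1, C:1, D:1, E:2, F:3, G:5, H:1, I:5, J:1, K:1, L:1, M:1
Odd-degree vertices: A, B, C, D, F, G, H, I, J, K, L, M (12 total).
An Eulerian trail requires 0 or 2 odd-degree vertices; here there are 12.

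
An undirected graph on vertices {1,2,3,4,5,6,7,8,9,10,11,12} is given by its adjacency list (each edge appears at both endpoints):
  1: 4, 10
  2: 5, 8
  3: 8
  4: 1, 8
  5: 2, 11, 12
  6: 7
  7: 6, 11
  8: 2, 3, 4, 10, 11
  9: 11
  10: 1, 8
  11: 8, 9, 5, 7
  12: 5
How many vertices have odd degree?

Degrees: 1:2, 2:2, 3:1, 4:2, 5:3, 6:1, 7:2, 8:5, 9:1, 10:2, 11:4, 12:1
Odd-degree vertices: 3, 5, 6, 8, 9, 12.

6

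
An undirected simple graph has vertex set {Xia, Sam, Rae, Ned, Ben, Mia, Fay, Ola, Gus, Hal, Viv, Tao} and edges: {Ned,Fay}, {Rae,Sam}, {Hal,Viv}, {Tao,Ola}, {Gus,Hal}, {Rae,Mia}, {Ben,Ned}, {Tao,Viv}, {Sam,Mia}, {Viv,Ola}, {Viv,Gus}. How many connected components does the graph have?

4

Component: {Xia}
Component: {Sam, Rae, Mia}
Component: {Ned, Ben, Fay}
Component: {Ola, Gus, Hal, Viv, Tao}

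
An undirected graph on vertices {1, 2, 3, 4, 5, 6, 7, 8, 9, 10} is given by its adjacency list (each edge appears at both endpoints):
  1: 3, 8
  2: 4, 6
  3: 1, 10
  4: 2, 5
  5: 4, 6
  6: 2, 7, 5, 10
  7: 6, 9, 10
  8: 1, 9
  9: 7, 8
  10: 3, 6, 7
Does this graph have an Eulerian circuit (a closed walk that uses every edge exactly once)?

Degrees: 1:2, 2:2, 3:2, 4:2, 5:2, 6:4, 7:3, 8:2, 9:2, 10:3
Vertices with odd degree: 7, 10. An Eulerian circuit requires all degrees even.

No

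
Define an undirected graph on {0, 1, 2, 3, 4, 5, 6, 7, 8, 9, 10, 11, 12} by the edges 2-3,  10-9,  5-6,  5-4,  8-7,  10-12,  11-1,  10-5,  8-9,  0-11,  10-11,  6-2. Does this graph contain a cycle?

No

|V| = 13, |E| = 12, number of components = 1.
Since 12 = 13 - 1, the graph is a forest and contains no cycle.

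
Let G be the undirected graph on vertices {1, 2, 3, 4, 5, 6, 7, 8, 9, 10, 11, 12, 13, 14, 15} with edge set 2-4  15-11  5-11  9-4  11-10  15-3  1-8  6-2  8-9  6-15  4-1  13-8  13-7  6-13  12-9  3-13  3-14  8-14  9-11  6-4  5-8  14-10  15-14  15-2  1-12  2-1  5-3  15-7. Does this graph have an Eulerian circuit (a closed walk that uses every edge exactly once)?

Degrees: 1:4, 2:4, 3:4, 4:4, 5:3, 6:4, 7:2, 8:5, 9:4, 10:2, 11:4, 12:2, 13:4, 14:4, 15:6
Vertices with odd degree: 5, 8. An Eulerian circuit requires all degrees even.

No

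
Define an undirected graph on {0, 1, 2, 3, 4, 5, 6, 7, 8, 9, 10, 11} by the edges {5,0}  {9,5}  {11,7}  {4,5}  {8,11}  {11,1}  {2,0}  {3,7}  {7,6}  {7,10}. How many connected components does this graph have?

2

Component: {0, 2, 4, 5, 9}
Component: {1, 3, 6, 7, 8, 10, 11}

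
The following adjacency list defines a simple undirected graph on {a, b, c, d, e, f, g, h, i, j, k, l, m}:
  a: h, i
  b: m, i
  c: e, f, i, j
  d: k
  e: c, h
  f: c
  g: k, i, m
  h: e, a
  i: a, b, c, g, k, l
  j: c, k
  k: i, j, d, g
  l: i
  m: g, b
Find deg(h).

Neighbors of h: a, e.

2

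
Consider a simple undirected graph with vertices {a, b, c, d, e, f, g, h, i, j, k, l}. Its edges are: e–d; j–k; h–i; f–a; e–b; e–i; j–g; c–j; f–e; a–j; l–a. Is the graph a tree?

The graph has 12 vertices and 11 edges.
It is connected with exactly 11 edges, hence acyclic — it is a tree.

Yes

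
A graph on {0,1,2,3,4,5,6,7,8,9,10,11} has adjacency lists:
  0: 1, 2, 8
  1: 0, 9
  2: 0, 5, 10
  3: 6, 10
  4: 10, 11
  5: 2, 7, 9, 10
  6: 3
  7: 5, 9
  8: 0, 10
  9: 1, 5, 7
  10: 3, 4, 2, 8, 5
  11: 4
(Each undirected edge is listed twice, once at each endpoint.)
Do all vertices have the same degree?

Degrees: 0:3, 1:2, 2:3, 3:2, 4:2, 5:4, 6:1, 7:2, 8:2, 9:3, 10:5, 11:1
Degrees are not all equal (e.g. deg(6)=1 but deg(10)=5); not regular.

No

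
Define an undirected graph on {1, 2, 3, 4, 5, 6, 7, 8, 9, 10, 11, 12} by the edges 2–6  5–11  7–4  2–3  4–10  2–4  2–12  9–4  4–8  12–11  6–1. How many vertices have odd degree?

Degrees: 1:1, 2:4, 3:1, 4:5, 5:1, 6:2, 7:1, 8:1, 9:1, 10:1, 11:2, 12:2
Odd-degree vertices: 1, 3, 4, 5, 7, 8, 9, 10.

8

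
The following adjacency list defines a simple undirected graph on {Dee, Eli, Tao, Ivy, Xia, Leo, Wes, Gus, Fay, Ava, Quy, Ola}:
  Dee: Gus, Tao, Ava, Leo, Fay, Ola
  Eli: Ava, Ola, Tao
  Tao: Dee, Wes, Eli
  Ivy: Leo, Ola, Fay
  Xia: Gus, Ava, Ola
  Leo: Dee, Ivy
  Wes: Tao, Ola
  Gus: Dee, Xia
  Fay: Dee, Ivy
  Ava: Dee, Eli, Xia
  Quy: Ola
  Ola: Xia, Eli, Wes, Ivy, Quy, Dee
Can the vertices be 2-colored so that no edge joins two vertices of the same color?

A valid 2-coloring puts {Tao, Leo, Gus, Fay, Ava, Ola} on one side and {Dee, Eli, Ivy, Xia, Wes, Quy} on the other; every edge crosses between the two sides.

Yes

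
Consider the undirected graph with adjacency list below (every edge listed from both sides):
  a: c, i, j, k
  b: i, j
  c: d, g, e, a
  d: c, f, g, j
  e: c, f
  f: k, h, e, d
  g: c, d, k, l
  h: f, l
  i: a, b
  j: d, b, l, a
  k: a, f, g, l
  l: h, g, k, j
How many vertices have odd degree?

0

Degrees: a:4, b:2, c:4, d:4, e:2, f:4, g:4, h:2, i:2, j:4, k:4, l:4
Odd-degree vertices: none.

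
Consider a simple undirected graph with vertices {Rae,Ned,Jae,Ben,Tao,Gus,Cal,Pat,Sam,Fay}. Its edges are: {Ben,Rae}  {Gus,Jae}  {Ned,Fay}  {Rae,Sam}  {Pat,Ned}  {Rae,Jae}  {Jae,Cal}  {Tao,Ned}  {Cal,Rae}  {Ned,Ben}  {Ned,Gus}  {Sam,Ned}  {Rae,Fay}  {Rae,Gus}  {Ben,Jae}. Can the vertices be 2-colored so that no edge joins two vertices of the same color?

No

Rae-Jae-Ben-Rae is an odd cycle (length 3), and a bipartite graph can contain only even cycles.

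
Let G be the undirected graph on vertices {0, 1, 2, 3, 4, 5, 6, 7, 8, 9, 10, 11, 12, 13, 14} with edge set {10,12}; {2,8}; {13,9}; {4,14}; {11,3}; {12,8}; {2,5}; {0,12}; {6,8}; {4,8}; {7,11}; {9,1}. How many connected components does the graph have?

3

Component: {1, 9, 13}
Component: {3, 7, 11}
Component: {0, 2, 4, 5, 6, 8, 10, 12, 14}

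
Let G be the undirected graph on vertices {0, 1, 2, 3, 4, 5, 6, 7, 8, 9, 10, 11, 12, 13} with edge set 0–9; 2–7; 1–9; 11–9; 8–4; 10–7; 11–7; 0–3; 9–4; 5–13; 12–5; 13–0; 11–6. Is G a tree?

The graph has 14 vertices and 13 edges.
It is connected with exactly 13 edges, hence acyclic — it is a tree.

Yes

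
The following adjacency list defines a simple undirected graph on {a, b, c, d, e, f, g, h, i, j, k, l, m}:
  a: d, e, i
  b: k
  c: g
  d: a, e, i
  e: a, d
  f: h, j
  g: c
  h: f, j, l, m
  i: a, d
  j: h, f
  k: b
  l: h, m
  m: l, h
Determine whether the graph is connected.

No

Component: {b, k}
Component: {c, g}
Component: {a, d, e, i}
Component: {f, h, j, l, m}
No edge joins these 4 groups, so the graph is disconnected.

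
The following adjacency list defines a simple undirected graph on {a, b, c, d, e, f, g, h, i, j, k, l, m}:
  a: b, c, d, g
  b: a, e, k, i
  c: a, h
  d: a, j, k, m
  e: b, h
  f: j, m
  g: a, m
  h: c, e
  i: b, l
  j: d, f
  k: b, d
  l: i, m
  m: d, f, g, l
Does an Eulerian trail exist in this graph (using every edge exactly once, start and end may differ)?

Degrees: a:4, b:4, c:2, d:4, e:2, f:2, g:2, h:2, i:2, j:2, k:2, l:2, m:4
Odd-degree vertices: none (0 total).
With 0 odd-degree vertices and all edges in one connected piece, an Eulerian trail exists.

Yes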